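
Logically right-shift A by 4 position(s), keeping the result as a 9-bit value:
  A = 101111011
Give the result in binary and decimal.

Logical shift right by 4: drop the bottom 4 bit(s), prepend 4 zero(s) on the left.
  101111011  ->  keep [10111], discard [1011], prepend 0000
= 000010111

Answer: 000010111 (23)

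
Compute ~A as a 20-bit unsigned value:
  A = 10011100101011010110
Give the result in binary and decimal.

Flip each bit (0->1, 1->0):
  10011100101011010110
  01100011010100101001

Answer: 01100011010100101001 (406825)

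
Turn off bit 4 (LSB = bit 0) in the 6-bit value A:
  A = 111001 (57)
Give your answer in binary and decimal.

Mask = ~(1 << 4) = 101111
Bit 4 of A is 1, so AND-ing with the mask clears it to 0.
  111001
& 101111
--------
  101001

Answer: 101001 (41)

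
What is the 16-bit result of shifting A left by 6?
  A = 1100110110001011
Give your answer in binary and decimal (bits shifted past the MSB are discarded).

Shift left by 6: drop the top 6 bit(s), append 6 zero(s) on the right.
  1100110110001011  ->  discard [110011], keep [0110001011], append 000000
= 0110001011000000

Answer: 0110001011000000 (25280)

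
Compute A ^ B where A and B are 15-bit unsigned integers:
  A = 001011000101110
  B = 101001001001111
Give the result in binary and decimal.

Apply ^ to each column (1 where bits differ):
  001011000101110
^ 101001001001111
-----------------
  100010001100001

Answer: 100010001100001 (17505)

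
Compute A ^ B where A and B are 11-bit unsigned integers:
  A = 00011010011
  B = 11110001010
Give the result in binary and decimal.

Apply ^ to each column (1 where bits differ):
  00011010011
^ 11110001010
-------------
  11101011001

Answer: 11101011001 (1881)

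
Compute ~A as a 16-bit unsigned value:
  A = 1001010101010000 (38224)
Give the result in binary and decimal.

Flip each bit (0->1, 1->0):
  1001010101010000
  0110101010101111

Answer: 0110101010101111 (27311)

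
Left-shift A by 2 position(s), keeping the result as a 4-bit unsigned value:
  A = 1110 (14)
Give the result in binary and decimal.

Shift left by 2: drop the top 2 bit(s), append 2 zero(s) on the right.
  1110  ->  discard [11], keep [10], append 00
= 1000

Answer: 1000 (8)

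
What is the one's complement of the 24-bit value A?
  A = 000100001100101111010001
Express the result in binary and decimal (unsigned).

Flip each bit (0->1, 1->0):
  000100001100101111010001
  111011110011010000101110

Answer: 111011110011010000101110 (15676462)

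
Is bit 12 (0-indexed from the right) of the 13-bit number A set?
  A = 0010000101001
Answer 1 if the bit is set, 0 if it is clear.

Bit 12 is the 13th from the right.
  0010000101001
  ^
That bit is 0.

Answer: 0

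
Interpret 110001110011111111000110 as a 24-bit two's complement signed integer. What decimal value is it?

MSB is 1, so the value is negative. Find the magnitude:
1. Invert bits:  001110001100000000111001
2. Add 1:        001110001100000000111010  = 3719226
3. Apply sign:   -3719226

Answer: -3719226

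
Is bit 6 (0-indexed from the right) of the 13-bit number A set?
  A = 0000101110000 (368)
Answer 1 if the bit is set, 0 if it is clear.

Bit 6 is the 7th from the right.
  0000101110000
        ^
That bit is 1.

Answer: 1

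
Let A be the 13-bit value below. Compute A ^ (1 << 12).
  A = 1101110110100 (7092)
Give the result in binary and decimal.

Mask = 1 << 12 = 1000000000000
Bit 12 of A is 1; XOR with the mask flips it to 0.
  1101110110100
^ 1000000000000
---------------
  0101110110100

Answer: 0101110110100 (2996)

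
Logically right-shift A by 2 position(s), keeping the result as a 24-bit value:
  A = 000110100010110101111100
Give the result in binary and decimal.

Logical shift right by 2: drop the bottom 2 bit(s), prepend 2 zero(s) on the left.
  000110100010110101111100  ->  keep [0001101000101101011111], discard [00], prepend 00
= 000001101000101101011111

Answer: 000001101000101101011111 (428895)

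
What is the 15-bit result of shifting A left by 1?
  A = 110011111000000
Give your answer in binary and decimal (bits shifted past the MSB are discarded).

Shift left by 1: drop the top 1 bit(s), append 1 zero(s) on the right.
  110011111000000  ->  discard [1], keep [10011111000000], append 0
= 100111110000000

Answer: 100111110000000 (20352)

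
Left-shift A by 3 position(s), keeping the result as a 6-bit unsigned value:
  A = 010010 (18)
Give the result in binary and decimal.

Shift left by 3: drop the top 3 bit(s), append 3 zero(s) on the right.
  010010  ->  discard [010], keep [010], append 000
= 010000

Answer: 010000 (16)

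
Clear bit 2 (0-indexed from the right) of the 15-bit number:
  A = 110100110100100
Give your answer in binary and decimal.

Mask = ~(1 << 2) = 111111111111011
Bit 2 of A is 1, so AND-ing with the mask clears it to 0.
  110100110100100
& 111111111111011
-----------------
  110100110100000

Answer: 110100110100000 (27040)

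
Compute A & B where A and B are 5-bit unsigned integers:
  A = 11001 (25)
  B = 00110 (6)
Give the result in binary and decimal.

Apply & to each column (1 only where both bits are 1):
  11001
& 00110
-------
  00000

Answer: 00000 (0)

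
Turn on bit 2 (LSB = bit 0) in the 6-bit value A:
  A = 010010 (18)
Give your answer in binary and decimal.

Mask = 1 << 2 = 000100
Bit 2 of A is 0, so OR-ing with the mask flips it to 1.
  010010
| 000100
--------
  010110

Answer: 010110 (22)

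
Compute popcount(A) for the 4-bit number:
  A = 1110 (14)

1110
1-bits at positions (from bit 0 = LSB): 1, 2, 3
Count = 3

Answer: 3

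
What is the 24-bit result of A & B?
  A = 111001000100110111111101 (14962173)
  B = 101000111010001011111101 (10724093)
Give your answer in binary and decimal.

Apply & to each column (1 only where both bits are 1):
  111001000100110111111101
& 101000111010001011111101
--------------------------
  101000000000000011111101

Answer: 101000000000000011111101 (10486013)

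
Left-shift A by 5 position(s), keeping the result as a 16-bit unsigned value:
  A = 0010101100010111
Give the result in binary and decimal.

Shift left by 5: drop the top 5 bit(s), append 5 zero(s) on the right.
  0010101100010111  ->  discard [00101], keep [01100010111], append 00000
= 0110001011100000

Answer: 0110001011100000 (25312)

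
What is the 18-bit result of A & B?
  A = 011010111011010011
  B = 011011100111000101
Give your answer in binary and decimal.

Apply & to each column (1 only where both bits are 1):
  011010111011010011
& 011011100111000101
--------------------
  011010100011000001

Answer: 011010100011000001 (108737)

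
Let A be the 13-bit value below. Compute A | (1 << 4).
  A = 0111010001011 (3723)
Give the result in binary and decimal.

Mask = 1 << 4 = 0000000010000
Bit 4 of A is 0, so OR-ing with the mask flips it to 1.
  0111010001011
| 0000000010000
---------------
  0111010011011

Answer: 0111010011011 (3739)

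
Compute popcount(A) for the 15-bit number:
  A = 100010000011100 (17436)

100010000011100
1-bits at positions (from bit 0 = LSB): 2, 3, 4, 10, 14
Count = 5

Answer: 5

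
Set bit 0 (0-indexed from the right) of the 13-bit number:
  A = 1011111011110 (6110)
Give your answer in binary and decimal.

Mask = 1 << 0 = 0000000000001
Bit 0 of A is 0, so OR-ing with the mask flips it to 1.
  1011111011110
| 0000000000001
---------------
  1011111011111

Answer: 1011111011111 (6111)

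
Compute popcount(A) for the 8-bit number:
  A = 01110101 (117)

01110101
1-bits at positions (from bit 0 = LSB): 0, 2, 4, 5, 6
Count = 5

Answer: 5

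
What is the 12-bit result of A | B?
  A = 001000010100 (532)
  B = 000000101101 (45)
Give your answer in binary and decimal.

Apply | to each column (1 where either bit is 1):
  001000010100
| 000000101101
--------------
  001000111101

Answer: 001000111101 (573)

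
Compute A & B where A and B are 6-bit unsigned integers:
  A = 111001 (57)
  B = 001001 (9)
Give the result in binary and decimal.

Apply & to each column (1 only where both bits are 1):
  111001
& 001001
--------
  001001

Answer: 001001 (9)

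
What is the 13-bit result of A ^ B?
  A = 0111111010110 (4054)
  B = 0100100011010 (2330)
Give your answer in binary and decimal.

Apply ^ to each column (1 where bits differ):
  0111111010110
^ 0100100011010
---------------
  0011011001100

Answer: 0011011001100 (1740)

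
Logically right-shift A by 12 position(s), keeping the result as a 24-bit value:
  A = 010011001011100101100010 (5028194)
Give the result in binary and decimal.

Logical shift right by 12: drop the bottom 12 bit(s), prepend 12 zero(s) on the left.
  010011001011100101100010  ->  keep [010011001011], discard [100101100010], prepend 000000000000
= 000000000000010011001011

Answer: 000000000000010011001011 (1227)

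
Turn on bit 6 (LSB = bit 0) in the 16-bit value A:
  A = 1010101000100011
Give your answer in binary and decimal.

Mask = 1 << 6 = 0000000001000000
Bit 6 of A is 0, so OR-ing with the mask flips it to 1.
  1010101000100011
| 0000000001000000
------------------
  1010101001100011

Answer: 1010101001100011 (43619)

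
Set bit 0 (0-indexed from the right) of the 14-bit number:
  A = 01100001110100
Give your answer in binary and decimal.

Mask = 1 << 0 = 00000000000001
Bit 0 of A is 0, so OR-ing with the mask flips it to 1.
  01100001110100
| 00000000000001
----------------
  01100001110101

Answer: 01100001110101 (6261)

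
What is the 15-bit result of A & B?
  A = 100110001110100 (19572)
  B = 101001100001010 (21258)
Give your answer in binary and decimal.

Apply & to each column (1 only where both bits are 1):
  100110001110100
& 101001100001010
-----------------
  100000000000000

Answer: 100000000000000 (16384)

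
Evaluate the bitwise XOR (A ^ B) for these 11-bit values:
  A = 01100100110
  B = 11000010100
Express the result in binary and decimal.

Apply ^ to each column (1 where bits differ):
  01100100110
^ 11000010100
-------------
  10100110010

Answer: 10100110010 (1330)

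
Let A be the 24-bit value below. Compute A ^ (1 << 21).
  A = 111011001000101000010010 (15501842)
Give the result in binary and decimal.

Mask = 1 << 21 = 001000000000000000000000
Bit 21 of A is 1; XOR with the mask flips it to 0.
  111011001000101000010010
^ 001000000000000000000000
--------------------------
  110011001000101000010010

Answer: 110011001000101000010010 (13404690)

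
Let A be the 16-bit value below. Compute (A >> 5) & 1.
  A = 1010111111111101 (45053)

Bit 5 is the 6th from the right.
  1010111111111101
            ^
That bit is 1.

Answer: 1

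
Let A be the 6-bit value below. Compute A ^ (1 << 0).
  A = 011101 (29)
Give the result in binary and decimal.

Mask = 1 << 0 = 000001
Bit 0 of A is 1; XOR with the mask flips it to 0.
  011101
^ 000001
--------
  011100

Answer: 011100 (28)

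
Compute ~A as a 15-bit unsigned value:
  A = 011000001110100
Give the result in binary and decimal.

Flip each bit (0->1, 1->0):
  011000001110100
  100111110001011

Answer: 100111110001011 (20363)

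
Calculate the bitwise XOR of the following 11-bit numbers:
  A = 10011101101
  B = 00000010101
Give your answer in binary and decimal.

Apply ^ to each column (1 where bits differ):
  10011101101
^ 00000010101
-------------
  10011111000

Answer: 10011111000 (1272)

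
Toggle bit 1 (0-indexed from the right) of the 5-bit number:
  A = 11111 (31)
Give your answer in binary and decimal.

Mask = 1 << 1 = 00010
Bit 1 of A is 1; XOR with the mask flips it to 0.
  11111
^ 00010
-------
  11101

Answer: 11101 (29)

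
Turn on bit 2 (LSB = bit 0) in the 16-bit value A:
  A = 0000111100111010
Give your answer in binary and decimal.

Mask = 1 << 2 = 0000000000000100
Bit 2 of A is 0, so OR-ing with the mask flips it to 1.
  0000111100111010
| 0000000000000100
------------------
  0000111100111110

Answer: 0000111100111110 (3902)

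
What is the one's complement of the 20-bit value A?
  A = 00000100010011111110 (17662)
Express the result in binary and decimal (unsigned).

Flip each bit (0->1, 1->0):
  00000100010011111110
  11111011101100000001

Answer: 11111011101100000001 (1030913)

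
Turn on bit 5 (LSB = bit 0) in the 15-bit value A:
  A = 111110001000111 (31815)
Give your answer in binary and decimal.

Mask = 1 << 5 = 000000000100000
Bit 5 of A is 0, so OR-ing with the mask flips it to 1.
  111110001000111
| 000000000100000
-----------------
  111110001100111

Answer: 111110001100111 (31847)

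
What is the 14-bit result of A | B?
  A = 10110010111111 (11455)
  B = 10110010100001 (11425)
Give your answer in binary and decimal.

Apply | to each column (1 where either bit is 1):
  10110010111111
| 10110010100001
----------------
  10110010111111

Answer: 10110010111111 (11455)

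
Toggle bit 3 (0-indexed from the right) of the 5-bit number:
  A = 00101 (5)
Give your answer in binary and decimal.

Mask = 1 << 3 = 01000
Bit 3 of A is 0; XOR with the mask flips it to 1.
  00101
^ 01000
-------
  01101

Answer: 01101 (13)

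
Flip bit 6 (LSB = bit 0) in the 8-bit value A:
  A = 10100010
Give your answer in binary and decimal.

Mask = 1 << 6 = 01000000
Bit 6 of A is 0; XOR with the mask flips it to 1.
  10100010
^ 01000000
----------
  11100010

Answer: 11100010 (226)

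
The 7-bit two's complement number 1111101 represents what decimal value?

MSB is 1, so the value is negative. Find the magnitude:
1. Invert bits:  0000010
2. Add 1:        0000011  = 3
3. Apply sign:   -3

Answer: -3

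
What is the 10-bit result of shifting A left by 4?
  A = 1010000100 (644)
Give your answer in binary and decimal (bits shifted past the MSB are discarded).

Shift left by 4: drop the top 4 bit(s), append 4 zero(s) on the right.
  1010000100  ->  discard [1010], keep [000100], append 0000
= 0001000000

Answer: 0001000000 (64)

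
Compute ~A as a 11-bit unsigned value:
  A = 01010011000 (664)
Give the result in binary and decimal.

Flip each bit (0->1, 1->0):
  01010011000
  10101100111

Answer: 10101100111 (1383)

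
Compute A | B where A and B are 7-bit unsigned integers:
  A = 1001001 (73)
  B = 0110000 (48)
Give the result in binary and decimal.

Apply | to each column (1 where either bit is 1):
  1001001
| 0110000
---------
  1111001

Answer: 1111001 (121)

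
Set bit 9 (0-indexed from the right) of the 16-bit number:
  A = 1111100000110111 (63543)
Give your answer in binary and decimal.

Mask = 1 << 9 = 0000001000000000
Bit 9 of A is 0, so OR-ing with the mask flips it to 1.
  1111100000110111
| 0000001000000000
------------------
  1111101000110111

Answer: 1111101000110111 (64055)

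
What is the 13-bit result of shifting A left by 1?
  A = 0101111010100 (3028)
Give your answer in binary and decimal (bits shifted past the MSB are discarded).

Shift left by 1: drop the top 1 bit(s), append 1 zero(s) on the right.
  0101111010100  ->  discard [0], keep [101111010100], append 0
= 1011110101000

Answer: 1011110101000 (6056)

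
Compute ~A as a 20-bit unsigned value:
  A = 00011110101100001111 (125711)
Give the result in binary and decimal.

Flip each bit (0->1, 1->0):
  00011110101100001111
  11100001010011110000

Answer: 11100001010011110000 (922864)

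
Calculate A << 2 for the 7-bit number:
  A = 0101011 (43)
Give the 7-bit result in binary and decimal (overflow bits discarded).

Shift left by 2: drop the top 2 bit(s), append 2 zero(s) on the right.
  0101011  ->  discard [01], keep [01011], append 00
= 0101100

Answer: 0101100 (44)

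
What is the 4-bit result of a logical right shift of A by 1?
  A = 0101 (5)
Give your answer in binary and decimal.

Logical shift right by 1: drop the bottom 1 bit(s), prepend 1 zero(s) on the left.
  0101  ->  keep [010], discard [1], prepend 0
= 0010

Answer: 0010 (2)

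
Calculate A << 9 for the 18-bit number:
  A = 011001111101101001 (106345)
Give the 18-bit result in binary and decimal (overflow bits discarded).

Shift left by 9: drop the top 9 bit(s), append 9 zero(s) on the right.
  011001111101101001  ->  discard [011001111], keep [101101001], append 000000000
= 101101001000000000

Answer: 101101001000000000 (184832)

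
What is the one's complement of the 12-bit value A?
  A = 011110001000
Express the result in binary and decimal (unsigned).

Flip each bit (0->1, 1->0):
  011110001000
  100001110111

Answer: 100001110111 (2167)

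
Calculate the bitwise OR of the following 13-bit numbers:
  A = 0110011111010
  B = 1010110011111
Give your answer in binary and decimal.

Apply | to each column (1 where either bit is 1):
  0110011111010
| 1010110011111
---------------
  1110111111111

Answer: 1110111111111 (7679)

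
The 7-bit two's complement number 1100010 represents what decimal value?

MSB is 1, so the value is negative. Find the magnitude:
1. Invert bits:  0011101
2. Add 1:        0011110  = 30
3. Apply sign:   -30

Answer: -30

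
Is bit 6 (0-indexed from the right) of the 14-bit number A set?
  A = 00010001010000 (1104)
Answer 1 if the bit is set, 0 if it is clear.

Bit 6 is the 7th from the right.
  00010001010000
         ^
That bit is 1.

Answer: 1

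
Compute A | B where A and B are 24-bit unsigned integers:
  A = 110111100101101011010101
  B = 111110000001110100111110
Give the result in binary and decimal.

Apply | to each column (1 where either bit is 1):
  110111100101101011010101
| 111110000001110100111110
--------------------------
  111111100101111111111111

Answer: 111111100101111111111111 (16670719)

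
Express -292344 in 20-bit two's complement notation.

1. Binary of +292344:  01000111010111111000
2. Invert bits:     10111000101000000111
3. Add 1:           10111000101000001000

Answer: 10111000101000001000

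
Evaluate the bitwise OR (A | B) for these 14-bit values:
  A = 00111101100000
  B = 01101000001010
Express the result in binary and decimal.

Apply | to each column (1 where either bit is 1):
  00111101100000
| 01101000001010
----------------
  01111101101010

Answer: 01111101101010 (8042)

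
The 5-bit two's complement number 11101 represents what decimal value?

MSB is 1, so the value is negative. Find the magnitude:
1. Invert bits:  00010
2. Add 1:        00011  = 3
3. Apply sign:   -3

Answer: -3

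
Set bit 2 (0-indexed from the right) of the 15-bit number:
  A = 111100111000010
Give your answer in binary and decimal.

Mask = 1 << 2 = 000000000000100
Bit 2 of A is 0, so OR-ing with the mask flips it to 1.
  111100111000010
| 000000000000100
-----------------
  111100111000110

Answer: 111100111000110 (31174)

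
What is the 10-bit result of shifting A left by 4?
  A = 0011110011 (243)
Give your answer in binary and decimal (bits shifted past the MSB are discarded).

Shift left by 4: drop the top 4 bit(s), append 4 zero(s) on the right.
  0011110011  ->  discard [0011], keep [110011], append 0000
= 1100110000

Answer: 1100110000 (816)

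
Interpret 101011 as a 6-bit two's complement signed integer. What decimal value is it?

MSB is 1, so the value is negative. Find the magnitude:
1. Invert bits:  010100
2. Add 1:        010101  = 21
3. Apply sign:   -21

Answer: -21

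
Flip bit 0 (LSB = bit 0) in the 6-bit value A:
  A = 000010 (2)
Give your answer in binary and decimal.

Mask = 1 << 0 = 000001
Bit 0 of A is 0; XOR with the mask flips it to 1.
  000010
^ 000001
--------
  000011

Answer: 000011 (3)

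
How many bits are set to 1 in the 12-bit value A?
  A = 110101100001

110101100001
1-bits at positions (from bit 0 = LSB): 0, 5, 6, 8, 10, 11
Count = 6

Answer: 6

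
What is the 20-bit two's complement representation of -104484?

1. Binary of +104484:  00011001100000100100
2. Invert bits:     11100110011111011011
3. Add 1:           11100110011111011100

Answer: 11100110011111011100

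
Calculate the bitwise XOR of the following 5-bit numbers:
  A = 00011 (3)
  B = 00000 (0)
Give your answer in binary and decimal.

Apply ^ to each column (1 where bits differ):
  00011
^ 00000
-------
  00011

Answer: 00011 (3)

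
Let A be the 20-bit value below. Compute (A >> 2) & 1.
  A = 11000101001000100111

Bit 2 is the 3rd from the right.
  11000101001000100111
                   ^
That bit is 1.

Answer: 1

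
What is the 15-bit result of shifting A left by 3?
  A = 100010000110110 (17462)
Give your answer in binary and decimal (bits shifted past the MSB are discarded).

Shift left by 3: drop the top 3 bit(s), append 3 zero(s) on the right.
  100010000110110  ->  discard [100], keep [010000110110], append 000
= 010000110110000

Answer: 010000110110000 (8624)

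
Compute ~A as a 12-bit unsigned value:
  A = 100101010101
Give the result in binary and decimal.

Flip each bit (0->1, 1->0):
  100101010101
  011010101010

Answer: 011010101010 (1706)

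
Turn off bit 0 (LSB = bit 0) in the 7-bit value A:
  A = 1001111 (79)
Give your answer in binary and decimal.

Mask = ~(1 << 0) = 1111110
Bit 0 of A is 1, so AND-ing with the mask clears it to 0.
  1001111
& 1111110
---------
  1001110

Answer: 1001110 (78)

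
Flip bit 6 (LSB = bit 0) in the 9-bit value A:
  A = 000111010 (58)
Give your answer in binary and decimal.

Mask = 1 << 6 = 001000000
Bit 6 of A is 0; XOR with the mask flips it to 1.
  000111010
^ 001000000
-----------
  001111010

Answer: 001111010 (122)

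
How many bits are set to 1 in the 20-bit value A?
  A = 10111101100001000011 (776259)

10111101100001000011
1-bits at positions (from bit 0 = LSB): 0, 1, 6, 11, 12, 14, 15, 16, 17, 19
Count = 10

Answer: 10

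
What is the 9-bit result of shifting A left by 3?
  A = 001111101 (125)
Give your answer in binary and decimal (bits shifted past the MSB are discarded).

Shift left by 3: drop the top 3 bit(s), append 3 zero(s) on the right.
  001111101  ->  discard [001], keep [111101], append 000
= 111101000

Answer: 111101000 (488)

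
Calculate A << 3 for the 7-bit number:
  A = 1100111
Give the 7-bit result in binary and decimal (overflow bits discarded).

Shift left by 3: drop the top 3 bit(s), append 3 zero(s) on the right.
  1100111  ->  discard [110], keep [0111], append 000
= 0111000

Answer: 0111000 (56)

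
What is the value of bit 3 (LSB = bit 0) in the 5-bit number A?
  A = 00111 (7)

Bit 3 is the 4th from the right.
  00111
   ^
That bit is 0.

Answer: 0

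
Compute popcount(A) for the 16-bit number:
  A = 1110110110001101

1110110110001101
1-bits at positions (from bit 0 = LSB): 0, 2, 3, 7, 8, 10, 11, 13, 14, 15
Count = 10

Answer: 10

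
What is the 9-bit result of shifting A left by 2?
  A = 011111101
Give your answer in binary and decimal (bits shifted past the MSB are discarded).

Shift left by 2: drop the top 2 bit(s), append 2 zero(s) on the right.
  011111101  ->  discard [01], keep [1111101], append 00
= 111110100

Answer: 111110100 (500)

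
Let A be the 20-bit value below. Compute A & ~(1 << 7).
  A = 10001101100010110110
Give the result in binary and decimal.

Mask = ~(1 << 7) = 11111111111101111111
Bit 7 of A is 1, so AND-ing with the mask clears it to 0.
  10001101100010110110
& 11111111111101111111
----------------------
  10001101100000110110

Answer: 10001101100000110110 (579638)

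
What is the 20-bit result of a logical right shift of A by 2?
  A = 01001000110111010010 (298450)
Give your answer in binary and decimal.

Logical shift right by 2: drop the bottom 2 bit(s), prepend 2 zero(s) on the left.
  01001000110111010010  ->  keep [010010001101110100], discard [10], prepend 00
= 00010010001101110100

Answer: 00010010001101110100 (74612)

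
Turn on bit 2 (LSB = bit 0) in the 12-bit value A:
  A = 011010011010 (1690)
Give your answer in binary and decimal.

Mask = 1 << 2 = 000000000100
Bit 2 of A is 0, so OR-ing with the mask flips it to 1.
  011010011010
| 000000000100
--------------
  011010011110

Answer: 011010011110 (1694)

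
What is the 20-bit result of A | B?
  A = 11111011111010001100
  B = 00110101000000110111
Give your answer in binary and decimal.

Apply | to each column (1 where either bit is 1):
  11111011111010001100
| 00110101000000110111
----------------------
  11111111111010111111

Answer: 11111111111010111111 (1048255)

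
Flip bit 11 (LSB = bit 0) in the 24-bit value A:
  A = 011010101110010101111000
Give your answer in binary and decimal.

Mask = 1 << 11 = 000000000000100000000000
Bit 11 of A is 0; XOR with the mask flips it to 1.
  011010101110010101111000
^ 000000000000100000000000
--------------------------
  011010101110110101111000

Answer: 011010101110110101111000 (7007608)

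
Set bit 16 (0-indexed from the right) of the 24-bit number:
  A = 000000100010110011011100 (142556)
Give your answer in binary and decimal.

Mask = 1 << 16 = 000000010000000000000000
Bit 16 of A is 0, so OR-ing with the mask flips it to 1.
  000000100010110011011100
| 000000010000000000000000
--------------------------
  000000110010110011011100

Answer: 000000110010110011011100 (208092)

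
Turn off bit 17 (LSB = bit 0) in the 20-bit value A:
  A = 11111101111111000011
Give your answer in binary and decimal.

Mask = ~(1 << 17) = 11011111111111111111
Bit 17 of A is 1, so AND-ing with the mask clears it to 0.
  11111101111111000011
& 11011111111111111111
----------------------
  11011101111111000011

Answer: 11011101111111000011 (909251)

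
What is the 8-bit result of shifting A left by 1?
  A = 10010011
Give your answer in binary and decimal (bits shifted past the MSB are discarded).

Shift left by 1: drop the top 1 bit(s), append 1 zero(s) on the right.
  10010011  ->  discard [1], keep [0010011], append 0
= 00100110

Answer: 00100110 (38)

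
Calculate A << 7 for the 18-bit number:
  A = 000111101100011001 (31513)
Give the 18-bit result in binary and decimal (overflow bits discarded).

Shift left by 7: drop the top 7 bit(s), append 7 zero(s) on the right.
  000111101100011001  ->  discard [0001111], keep [01100011001], append 0000000
= 011000110010000000

Answer: 011000110010000000 (101504)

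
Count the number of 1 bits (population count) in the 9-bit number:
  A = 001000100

001000100
1-bits at positions (from bit 0 = LSB): 2, 6
Count = 2

Answer: 2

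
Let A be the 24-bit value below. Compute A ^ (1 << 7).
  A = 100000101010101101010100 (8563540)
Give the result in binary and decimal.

Mask = 1 << 7 = 000000000000000010000000
Bit 7 of A is 0; XOR with the mask flips it to 1.
  100000101010101101010100
^ 000000000000000010000000
--------------------------
  100000101010101111010100

Answer: 100000101010101111010100 (8563668)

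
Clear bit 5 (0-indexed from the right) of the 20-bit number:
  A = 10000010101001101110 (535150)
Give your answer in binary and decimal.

Mask = ~(1 << 5) = 11111111111111011111
Bit 5 of A is 1, so AND-ing with the mask clears it to 0.
  10000010101001101110
& 11111111111111011111
----------------------
  10000010101001001110

Answer: 10000010101001001110 (535118)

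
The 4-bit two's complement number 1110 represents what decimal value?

MSB is 1, so the value is negative. Find the magnitude:
1. Invert bits:  0001
2. Add 1:        0010  = 2
3. Apply sign:   -2

Answer: -2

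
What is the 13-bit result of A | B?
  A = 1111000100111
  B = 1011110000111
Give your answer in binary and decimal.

Apply | to each column (1 where either bit is 1):
  1111000100111
| 1011110000111
---------------
  1111110100111

Answer: 1111110100111 (8103)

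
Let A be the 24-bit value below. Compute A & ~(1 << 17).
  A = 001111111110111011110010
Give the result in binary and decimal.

Mask = ~(1 << 17) = 111111011111111111111111
Bit 17 of A is 1, so AND-ing with the mask clears it to 0.
  001111111110111011110010
& 111111011111111111111111
--------------------------
  001111011110111011110010

Answer: 001111011110111011110010 (4058866)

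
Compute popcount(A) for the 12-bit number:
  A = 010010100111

010010100111
1-bits at positions (from bit 0 = LSB): 0, 1, 2, 5, 7, 10
Count = 6

Answer: 6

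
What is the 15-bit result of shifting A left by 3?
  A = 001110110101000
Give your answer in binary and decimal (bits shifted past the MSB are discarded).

Shift left by 3: drop the top 3 bit(s), append 3 zero(s) on the right.
  001110110101000  ->  discard [001], keep [110110101000], append 000
= 110110101000000

Answer: 110110101000000 (27968)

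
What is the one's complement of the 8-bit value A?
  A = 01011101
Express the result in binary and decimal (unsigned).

Flip each bit (0->1, 1->0):
  01011101
  10100010

Answer: 10100010 (162)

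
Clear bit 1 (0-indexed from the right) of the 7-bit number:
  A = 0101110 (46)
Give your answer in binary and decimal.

Mask = ~(1 << 1) = 1111101
Bit 1 of A is 1, so AND-ing with the mask clears it to 0.
  0101110
& 1111101
---------
  0101100

Answer: 0101100 (44)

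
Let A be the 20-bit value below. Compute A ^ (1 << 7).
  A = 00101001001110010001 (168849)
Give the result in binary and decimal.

Mask = 1 << 7 = 00000000000010000000
Bit 7 of A is 1; XOR with the mask flips it to 0.
  00101001001110010001
^ 00000000000010000000
----------------------
  00101001001100010001

Answer: 00101001001100010001 (168721)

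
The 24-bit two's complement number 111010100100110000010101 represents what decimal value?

MSB is 1, so the value is negative. Find the magnitude:
1. Invert bits:  000101011011001111101010
2. Add 1:        000101011011001111101011  = 1422315
3. Apply sign:   -1422315

Answer: -1422315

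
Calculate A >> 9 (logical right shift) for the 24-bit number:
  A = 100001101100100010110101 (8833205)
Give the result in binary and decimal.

Logical shift right by 9: drop the bottom 9 bit(s), prepend 9 zero(s) on the left.
  100001101100100010110101  ->  keep [100001101100100], discard [010110101], prepend 000000000
= 000000000100001101100100

Answer: 000000000100001101100100 (17252)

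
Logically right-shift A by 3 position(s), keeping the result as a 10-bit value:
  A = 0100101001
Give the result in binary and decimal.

Logical shift right by 3: drop the bottom 3 bit(s), prepend 3 zero(s) on the left.
  0100101001  ->  keep [0100101], discard [001], prepend 000
= 0000100101

Answer: 0000100101 (37)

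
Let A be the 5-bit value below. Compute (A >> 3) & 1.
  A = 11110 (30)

Bit 3 is the 4th from the right.
  11110
   ^
That bit is 1.

Answer: 1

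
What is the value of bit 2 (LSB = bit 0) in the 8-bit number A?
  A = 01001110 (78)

Bit 2 is the 3rd from the right.
  01001110
       ^
That bit is 1.

Answer: 1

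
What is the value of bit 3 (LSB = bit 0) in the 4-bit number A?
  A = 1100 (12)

Bit 3 is the 4th from the right.
  1100
  ^
That bit is 1.

Answer: 1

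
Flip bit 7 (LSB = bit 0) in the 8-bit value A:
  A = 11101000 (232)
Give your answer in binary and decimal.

Mask = 1 << 7 = 10000000
Bit 7 of A is 1; XOR with the mask flips it to 0.
  11101000
^ 10000000
----------
  01101000

Answer: 01101000 (104)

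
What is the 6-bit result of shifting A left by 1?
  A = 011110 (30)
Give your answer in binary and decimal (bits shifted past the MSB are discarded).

Shift left by 1: drop the top 1 bit(s), append 1 zero(s) on the right.
  011110  ->  discard [0], keep [11110], append 0
= 111100

Answer: 111100 (60)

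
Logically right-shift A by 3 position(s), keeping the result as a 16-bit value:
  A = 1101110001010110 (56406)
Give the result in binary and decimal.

Logical shift right by 3: drop the bottom 3 bit(s), prepend 3 zero(s) on the left.
  1101110001010110  ->  keep [1101110001010], discard [110], prepend 000
= 0001101110001010

Answer: 0001101110001010 (7050)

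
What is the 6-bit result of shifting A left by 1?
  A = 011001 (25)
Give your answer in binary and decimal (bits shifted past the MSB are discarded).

Shift left by 1: drop the top 1 bit(s), append 1 zero(s) on the right.
  011001  ->  discard [0], keep [11001], append 0
= 110010

Answer: 110010 (50)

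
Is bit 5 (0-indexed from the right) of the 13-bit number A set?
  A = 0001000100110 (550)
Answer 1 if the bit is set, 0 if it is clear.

Bit 5 is the 6th from the right.
  0001000100110
         ^
That bit is 1.

Answer: 1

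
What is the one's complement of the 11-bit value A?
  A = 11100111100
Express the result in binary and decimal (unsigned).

Flip each bit (0->1, 1->0):
  11100111100
  00011000011

Answer: 00011000011 (195)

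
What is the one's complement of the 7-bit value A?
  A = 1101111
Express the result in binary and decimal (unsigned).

Flip each bit (0->1, 1->0):
  1101111
  0010000

Answer: 0010000 (16)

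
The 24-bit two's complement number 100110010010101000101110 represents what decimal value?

MSB is 1, so the value is negative. Find the magnitude:
1. Invert bits:  011001101101010111010001
2. Add 1:        011001101101010111010010  = 6739410
3. Apply sign:   -6739410

Answer: -6739410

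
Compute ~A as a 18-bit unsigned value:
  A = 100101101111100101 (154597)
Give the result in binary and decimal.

Flip each bit (0->1, 1->0):
  100101101111100101
  011010010000011010

Answer: 011010010000011010 (107546)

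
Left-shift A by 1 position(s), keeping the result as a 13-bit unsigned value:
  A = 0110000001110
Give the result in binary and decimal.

Shift left by 1: drop the top 1 bit(s), append 1 zero(s) on the right.
  0110000001110  ->  discard [0], keep [110000001110], append 0
= 1100000011100

Answer: 1100000011100 (6172)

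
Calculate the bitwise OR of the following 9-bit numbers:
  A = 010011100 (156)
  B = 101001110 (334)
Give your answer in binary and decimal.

Apply | to each column (1 where either bit is 1):
  010011100
| 101001110
-----------
  111011110

Answer: 111011110 (478)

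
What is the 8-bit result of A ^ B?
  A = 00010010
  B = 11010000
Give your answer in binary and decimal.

Apply ^ to each column (1 where bits differ):
  00010010
^ 11010000
----------
  11000010

Answer: 11000010 (194)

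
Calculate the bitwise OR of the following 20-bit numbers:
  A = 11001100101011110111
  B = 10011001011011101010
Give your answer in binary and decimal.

Apply | to each column (1 where either bit is 1):
  11001100101011110111
| 10011001011011101010
----------------------
  11011101111011111111

Answer: 11011101111011111111 (909055)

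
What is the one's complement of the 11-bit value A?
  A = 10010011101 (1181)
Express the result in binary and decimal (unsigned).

Flip each bit (0->1, 1->0):
  10010011101
  01101100010

Answer: 01101100010 (866)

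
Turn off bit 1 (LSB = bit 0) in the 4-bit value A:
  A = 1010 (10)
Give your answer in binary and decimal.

Mask = ~(1 << 1) = 1101
Bit 1 of A is 1, so AND-ing with the mask clears it to 0.
  1010
& 1101
------
  1000

Answer: 1000 (8)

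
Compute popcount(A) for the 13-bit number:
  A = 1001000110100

1001000110100
1-bits at positions (from bit 0 = LSB): 2, 4, 5, 9, 12
Count = 5

Answer: 5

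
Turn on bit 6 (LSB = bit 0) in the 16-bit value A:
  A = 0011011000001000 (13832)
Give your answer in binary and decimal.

Mask = 1 << 6 = 0000000001000000
Bit 6 of A is 0, so OR-ing with the mask flips it to 1.
  0011011000001000
| 0000000001000000
------------------
  0011011001001000

Answer: 0011011001001000 (13896)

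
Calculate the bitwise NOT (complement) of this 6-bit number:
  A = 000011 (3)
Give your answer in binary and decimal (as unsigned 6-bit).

Flip each bit (0->1, 1->0):
  000011
  111100

Answer: 111100 (60)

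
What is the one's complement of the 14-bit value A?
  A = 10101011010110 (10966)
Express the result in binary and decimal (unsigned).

Flip each bit (0->1, 1->0):
  10101011010110
  01010100101001

Answer: 01010100101001 (5417)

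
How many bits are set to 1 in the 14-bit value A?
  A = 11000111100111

11000111100111
1-bits at positions (from bit 0 = LSB): 0, 1, 2, 5, 6, 7, 8, 12, 13
Count = 9

Answer: 9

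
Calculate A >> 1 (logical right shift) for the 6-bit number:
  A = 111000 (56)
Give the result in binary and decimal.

Logical shift right by 1: drop the bottom 1 bit(s), prepend 1 zero(s) on the left.
  111000  ->  keep [11100], discard [0], prepend 0
= 011100

Answer: 011100 (28)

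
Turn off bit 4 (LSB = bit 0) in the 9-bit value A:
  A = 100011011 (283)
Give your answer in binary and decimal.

Mask = ~(1 << 4) = 111101111
Bit 4 of A is 1, so AND-ing with the mask clears it to 0.
  100011011
& 111101111
-----------
  100001011

Answer: 100001011 (267)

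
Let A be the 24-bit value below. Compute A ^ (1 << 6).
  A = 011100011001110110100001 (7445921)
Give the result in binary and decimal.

Mask = 1 << 6 = 000000000000000001000000
Bit 6 of A is 0; XOR with the mask flips it to 1.
  011100011001110110100001
^ 000000000000000001000000
--------------------------
  011100011001110111100001

Answer: 011100011001110111100001 (7445985)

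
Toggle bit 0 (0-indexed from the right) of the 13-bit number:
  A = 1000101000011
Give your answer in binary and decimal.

Mask = 1 << 0 = 0000000000001
Bit 0 of A is 1; XOR with the mask flips it to 0.
  1000101000011
^ 0000000000001
---------------
  1000101000010

Answer: 1000101000010 (4418)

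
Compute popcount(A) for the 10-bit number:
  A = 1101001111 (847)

1101001111
1-bits at positions (from bit 0 = LSB): 0, 1, 2, 3, 6, 8, 9
Count = 7

Answer: 7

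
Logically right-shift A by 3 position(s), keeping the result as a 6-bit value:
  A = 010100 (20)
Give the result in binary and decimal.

Logical shift right by 3: drop the bottom 3 bit(s), prepend 3 zero(s) on the left.
  010100  ->  keep [010], discard [100], prepend 000
= 000010

Answer: 000010 (2)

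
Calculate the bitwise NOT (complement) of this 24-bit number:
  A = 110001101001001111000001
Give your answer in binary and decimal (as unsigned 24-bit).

Flip each bit (0->1, 1->0):
  110001101001001111000001
  001110010110110000111110

Answer: 001110010110110000111110 (3763262)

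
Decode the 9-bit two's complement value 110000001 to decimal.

MSB is 1, so the value is negative. Find the magnitude:
1. Invert bits:  001111110
2. Add 1:        001111111  = 127
3. Apply sign:   -127

Answer: -127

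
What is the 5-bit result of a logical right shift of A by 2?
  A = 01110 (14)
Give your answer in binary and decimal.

Logical shift right by 2: drop the bottom 2 bit(s), prepend 2 zero(s) on the left.
  01110  ->  keep [011], discard [10], prepend 00
= 00011

Answer: 00011 (3)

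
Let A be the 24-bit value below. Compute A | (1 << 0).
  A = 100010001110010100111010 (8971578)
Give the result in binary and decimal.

Mask = 1 << 0 = 000000000000000000000001
Bit 0 of A is 0, so OR-ing with the mask flips it to 1.
  100010001110010100111010
| 000000000000000000000001
--------------------------
  100010001110010100111011

Answer: 100010001110010100111011 (8971579)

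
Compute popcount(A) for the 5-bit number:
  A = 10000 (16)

10000
1-bits at positions (from bit 0 = LSB): 4
Count = 1

Answer: 1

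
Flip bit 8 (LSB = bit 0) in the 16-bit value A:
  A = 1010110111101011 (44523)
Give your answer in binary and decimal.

Mask = 1 << 8 = 0000000100000000
Bit 8 of A is 1; XOR with the mask flips it to 0.
  1010110111101011
^ 0000000100000000
------------------
  1010110011101011

Answer: 1010110011101011 (44267)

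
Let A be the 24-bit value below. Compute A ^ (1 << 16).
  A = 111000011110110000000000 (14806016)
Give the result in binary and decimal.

Mask = 1 << 16 = 000000010000000000000000
Bit 16 of A is 1; XOR with the mask flips it to 0.
  111000011110110000000000
^ 000000010000000000000000
--------------------------
  111000001110110000000000

Answer: 111000001110110000000000 (14740480)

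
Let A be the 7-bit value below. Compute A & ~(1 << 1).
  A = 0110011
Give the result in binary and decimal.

Mask = ~(1 << 1) = 1111101
Bit 1 of A is 1, so AND-ing with the mask clears it to 0.
  0110011
& 1111101
---------
  0110001

Answer: 0110001 (49)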